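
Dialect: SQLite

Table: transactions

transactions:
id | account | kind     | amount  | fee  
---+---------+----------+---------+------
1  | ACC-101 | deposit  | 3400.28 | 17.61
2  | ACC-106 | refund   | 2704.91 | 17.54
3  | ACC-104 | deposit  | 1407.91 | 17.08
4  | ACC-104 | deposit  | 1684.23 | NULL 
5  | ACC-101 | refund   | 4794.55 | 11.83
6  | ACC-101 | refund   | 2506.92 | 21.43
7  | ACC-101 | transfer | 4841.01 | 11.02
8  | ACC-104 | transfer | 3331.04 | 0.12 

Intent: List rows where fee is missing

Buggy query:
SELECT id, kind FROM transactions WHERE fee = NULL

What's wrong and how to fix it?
Bug: Comparing to NULL with '=' never matches; NULL = NULL is unknown, not true

Fix: Replace '= NULL' with 'IS NULL'

Corrected query:
SELECT id, kind FROM transactions WHERE fee IS NULL

Result:
id | kind   
---+--------
4  | deposit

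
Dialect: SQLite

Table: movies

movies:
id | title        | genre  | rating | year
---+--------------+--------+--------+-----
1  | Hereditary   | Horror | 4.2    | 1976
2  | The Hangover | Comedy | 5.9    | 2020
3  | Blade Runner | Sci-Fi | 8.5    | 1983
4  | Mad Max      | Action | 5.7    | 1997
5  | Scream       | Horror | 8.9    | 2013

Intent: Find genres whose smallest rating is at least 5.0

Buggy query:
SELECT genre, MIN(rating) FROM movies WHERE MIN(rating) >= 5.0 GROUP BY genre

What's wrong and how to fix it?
Bug: MIN() in WHERE is a misuse of aggregate

Fix: Replace WHERE with HAVING after the GROUP BY

Corrected query:
SELECT genre, MIN(rating) FROM movies GROUP BY genre HAVING MIN(rating) >= 5.0

Result:
genre  | MIN(rating)
-------+------------
Action | 5.7        
Comedy | 5.9        
Sci-Fi | 8.5        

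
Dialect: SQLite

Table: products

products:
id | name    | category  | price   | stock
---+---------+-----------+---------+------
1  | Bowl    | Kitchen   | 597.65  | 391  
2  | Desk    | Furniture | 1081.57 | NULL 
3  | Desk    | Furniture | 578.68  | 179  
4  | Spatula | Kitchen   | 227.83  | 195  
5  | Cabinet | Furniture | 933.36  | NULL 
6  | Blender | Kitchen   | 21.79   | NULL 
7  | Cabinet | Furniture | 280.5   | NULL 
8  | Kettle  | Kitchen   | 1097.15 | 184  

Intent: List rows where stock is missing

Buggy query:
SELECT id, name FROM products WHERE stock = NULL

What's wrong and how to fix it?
Bug: '= NULL' is always unknown in SQL three-valued logic, so no rows match

Fix: Use IS NULL to test for NULL

Corrected query:
SELECT id, name FROM products WHERE stock IS NULL

Result:
id | name   
---+--------
2  | Desk   
5  | Cabinet
6  | Blender
7  | Cabinet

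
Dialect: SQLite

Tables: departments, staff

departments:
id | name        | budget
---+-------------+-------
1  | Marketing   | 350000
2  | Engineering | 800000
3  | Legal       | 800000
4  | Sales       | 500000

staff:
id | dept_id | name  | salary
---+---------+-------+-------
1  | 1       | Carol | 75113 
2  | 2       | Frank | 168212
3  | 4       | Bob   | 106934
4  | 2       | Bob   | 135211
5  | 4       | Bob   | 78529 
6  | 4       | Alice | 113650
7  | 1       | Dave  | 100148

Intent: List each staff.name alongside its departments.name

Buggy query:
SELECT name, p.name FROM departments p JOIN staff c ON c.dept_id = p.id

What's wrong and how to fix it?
Bug: 'name' exists in both joined tables, so the database can't tell which one is meant

Fix: Qualify the column with its table alias (c.name)

Corrected query:
SELECT c.name, p.name FROM departments p JOIN staff c ON c.dept_id = p.id

Result:
name  | name       
------+------------
Carol | Marketing  
Frank | Engineering
Bob   | Sales      
Bob   | Engineering
Bob   | Sales      
Alice | Sales      
Dave  | Marketing  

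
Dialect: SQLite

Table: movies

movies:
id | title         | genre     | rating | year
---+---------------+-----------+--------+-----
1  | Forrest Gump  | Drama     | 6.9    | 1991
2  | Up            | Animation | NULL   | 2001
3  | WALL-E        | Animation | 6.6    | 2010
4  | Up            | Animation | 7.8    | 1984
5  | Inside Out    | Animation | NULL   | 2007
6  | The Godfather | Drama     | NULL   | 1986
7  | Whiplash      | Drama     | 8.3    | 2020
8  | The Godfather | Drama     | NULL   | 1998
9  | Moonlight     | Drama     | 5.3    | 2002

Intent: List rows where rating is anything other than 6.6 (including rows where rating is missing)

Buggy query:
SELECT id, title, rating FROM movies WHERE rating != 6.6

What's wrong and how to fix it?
Bug: 'rating != 6.6' is unknown when rating is NULL, so NULL rows are silently excluded

Fix: Handle NULL separately with IS NULL alongside the inequality

Corrected query:
SELECT id, title, rating FROM movies WHERE rating != 6.6 OR rating IS NULL

Result:
id | title         | rating
---+---------------+-------
1  | Forrest Gump  | 6.9   
2  | Up            | NULL  
4  | Up            | 7.8   
5  | Inside Out    | NULL  
6  | The Godfather | NULL  
7  | Whiplash      | 8.3   
8  | The Godfather | NULL  
9  | Moonlight     | 5.3   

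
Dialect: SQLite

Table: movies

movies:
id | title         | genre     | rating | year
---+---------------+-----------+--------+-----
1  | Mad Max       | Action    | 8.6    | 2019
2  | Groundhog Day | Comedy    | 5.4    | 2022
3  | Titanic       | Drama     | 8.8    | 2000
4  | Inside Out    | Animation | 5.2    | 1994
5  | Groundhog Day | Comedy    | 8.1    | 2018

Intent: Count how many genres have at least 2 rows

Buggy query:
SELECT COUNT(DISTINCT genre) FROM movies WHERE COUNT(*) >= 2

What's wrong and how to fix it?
Bug: WHERE filters individual rows, not groups, so a group-level COUNT is invalid there

Fix: Use a subquery that GROUPs and filters with HAVING, then count its rows

Corrected query:
SELECT COUNT(*) FROM (SELECT genre FROM movies GROUP BY genre HAVING COUNT(*) >= 2)

Result:
COUNT(*)
--------
1       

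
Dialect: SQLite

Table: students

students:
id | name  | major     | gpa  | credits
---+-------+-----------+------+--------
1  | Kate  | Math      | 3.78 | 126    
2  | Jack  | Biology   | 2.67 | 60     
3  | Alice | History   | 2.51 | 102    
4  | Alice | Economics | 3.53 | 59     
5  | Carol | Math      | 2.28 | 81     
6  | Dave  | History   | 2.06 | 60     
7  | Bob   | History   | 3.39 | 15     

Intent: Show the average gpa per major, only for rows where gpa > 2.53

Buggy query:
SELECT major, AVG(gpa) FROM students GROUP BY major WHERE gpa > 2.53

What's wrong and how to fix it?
Bug: WHERE cannot follow GROUP BY

Fix: Place WHERE between FROM and GROUP BY

Corrected query:
SELECT major, AVG(gpa) FROM students WHERE gpa > 2.53 GROUP BY major

Result:
major     | AVG(gpa)
----------+---------
Biology   | 2.67    
Economics | 3.53    
History   | 3.39    
Math      | 3.78    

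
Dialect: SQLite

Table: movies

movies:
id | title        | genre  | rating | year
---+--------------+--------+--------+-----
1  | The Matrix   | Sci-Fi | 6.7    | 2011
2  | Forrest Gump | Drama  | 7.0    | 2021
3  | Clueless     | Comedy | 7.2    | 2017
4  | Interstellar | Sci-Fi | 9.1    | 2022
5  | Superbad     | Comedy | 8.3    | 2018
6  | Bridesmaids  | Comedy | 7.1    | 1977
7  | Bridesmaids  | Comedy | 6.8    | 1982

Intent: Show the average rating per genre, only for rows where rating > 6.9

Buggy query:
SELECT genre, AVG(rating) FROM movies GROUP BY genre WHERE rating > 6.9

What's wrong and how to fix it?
Bug: Row-level WHERE must come before GROUP BY in the clause order

Fix: Place WHERE between FROM and GROUP BY

Corrected query:
SELECT genre, AVG(rating) FROM movies WHERE rating > 6.9 GROUP BY genre

Result:
genre  | AVG(rating)
-------+------------
Comedy | 7.533333   
Drama  | 7          
Sci-Fi | 9.1        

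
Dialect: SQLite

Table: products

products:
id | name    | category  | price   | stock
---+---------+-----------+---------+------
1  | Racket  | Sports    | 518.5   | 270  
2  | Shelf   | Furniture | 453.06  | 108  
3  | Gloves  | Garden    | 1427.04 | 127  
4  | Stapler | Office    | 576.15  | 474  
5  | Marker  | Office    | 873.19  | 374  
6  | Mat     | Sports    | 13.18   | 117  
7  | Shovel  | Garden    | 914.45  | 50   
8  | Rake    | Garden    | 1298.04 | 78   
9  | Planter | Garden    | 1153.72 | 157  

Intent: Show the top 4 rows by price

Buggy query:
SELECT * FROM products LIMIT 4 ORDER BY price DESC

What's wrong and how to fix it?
Bug: ORDER BY cannot follow LIMIT; LIMIT is the final clause

Fix: Sort with ORDER BY, then apply LIMIT

Corrected query:
SELECT * FROM products ORDER BY price DESC LIMIT 4

Result:
id | name    | category | price   | stock
---+---------+----------+---------+------
3  | Gloves  | Garden   | 1427.04 | 127  
8  | Rake    | Garden   | 1298.04 | 78   
9  | Planter | Garden   | 1153.72 | 157  
7  | Shovel  | Garden   | 914.45  | 50   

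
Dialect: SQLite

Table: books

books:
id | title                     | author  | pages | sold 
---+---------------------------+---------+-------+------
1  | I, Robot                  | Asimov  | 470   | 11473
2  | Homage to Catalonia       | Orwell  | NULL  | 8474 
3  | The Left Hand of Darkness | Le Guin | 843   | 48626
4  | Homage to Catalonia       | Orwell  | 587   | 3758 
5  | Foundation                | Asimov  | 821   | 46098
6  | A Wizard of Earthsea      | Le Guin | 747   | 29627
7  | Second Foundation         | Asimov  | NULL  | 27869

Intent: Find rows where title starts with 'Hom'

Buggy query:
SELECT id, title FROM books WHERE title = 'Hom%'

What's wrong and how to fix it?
Bug: Wildcards only work with LIKE; '=' treats '%' as a literal character

Fix: Replace '=' with LIKE so 'Hom%' is treated as a pattern

Corrected query:
SELECT id, title FROM books WHERE title LIKE 'Hom%'

Result:
id | title              
---+--------------------
2  | Homage to Catalonia
4  | Homage to Catalonia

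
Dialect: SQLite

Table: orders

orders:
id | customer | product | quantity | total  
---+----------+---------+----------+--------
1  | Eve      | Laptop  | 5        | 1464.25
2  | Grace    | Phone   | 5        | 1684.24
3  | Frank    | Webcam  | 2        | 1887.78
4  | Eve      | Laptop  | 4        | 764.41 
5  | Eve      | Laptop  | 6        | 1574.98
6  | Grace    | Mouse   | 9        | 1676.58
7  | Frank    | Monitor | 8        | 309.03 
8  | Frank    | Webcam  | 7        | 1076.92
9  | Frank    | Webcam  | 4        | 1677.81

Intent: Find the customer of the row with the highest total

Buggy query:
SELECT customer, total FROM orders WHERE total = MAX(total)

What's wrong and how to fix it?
Bug: WHERE is evaluated per row; an aggregate over the whole table isn't defined there

Fix: Use a subquery: WHERE total = (SELECT MAX(total) FROM orders)

Corrected query:
SELECT customer, total FROM orders WHERE total = (SELECT MAX(total) FROM orders)

Result:
customer | total  
---------+--------
Frank    | 1887.78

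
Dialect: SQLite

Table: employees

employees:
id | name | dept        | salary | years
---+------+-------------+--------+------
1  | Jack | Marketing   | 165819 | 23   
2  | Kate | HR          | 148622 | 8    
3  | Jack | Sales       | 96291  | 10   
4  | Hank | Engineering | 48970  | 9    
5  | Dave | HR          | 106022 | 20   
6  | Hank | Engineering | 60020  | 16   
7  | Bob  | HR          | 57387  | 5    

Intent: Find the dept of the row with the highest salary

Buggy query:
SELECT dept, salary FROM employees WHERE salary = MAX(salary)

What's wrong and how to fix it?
Bug: MAX(salary) is an aggregate and cannot be used directly in WHERE

Fix: Use a subquery: WHERE salary = (SELECT MAX(salary) FROM employees)

Corrected query:
SELECT dept, salary FROM employees WHERE salary = (SELECT MAX(salary) FROM employees)

Result:
dept      | salary
----------+-------
Marketing | 165819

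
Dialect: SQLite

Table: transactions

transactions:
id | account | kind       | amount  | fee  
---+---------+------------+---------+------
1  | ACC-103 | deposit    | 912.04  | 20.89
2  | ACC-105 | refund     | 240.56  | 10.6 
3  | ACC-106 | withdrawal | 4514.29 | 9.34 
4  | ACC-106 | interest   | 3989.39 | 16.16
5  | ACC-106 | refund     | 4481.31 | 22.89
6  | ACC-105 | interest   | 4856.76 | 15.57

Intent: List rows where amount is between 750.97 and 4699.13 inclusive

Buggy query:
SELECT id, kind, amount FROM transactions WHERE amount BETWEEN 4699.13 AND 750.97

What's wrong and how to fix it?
Bug: The bounds are reversed; BETWEEN a AND b requires a <= b to match anything

Fix: Swap the bounds so the smaller value comes first

Corrected query:
SELECT id, kind, amount FROM transactions WHERE amount BETWEEN 750.97 AND 4699.13

Result:
id | kind       | amount 
---+------------+--------
1  | deposit    | 912.04 
3  | withdrawal | 4514.29
4  | interest   | 3989.39
5  | refund     | 4481.31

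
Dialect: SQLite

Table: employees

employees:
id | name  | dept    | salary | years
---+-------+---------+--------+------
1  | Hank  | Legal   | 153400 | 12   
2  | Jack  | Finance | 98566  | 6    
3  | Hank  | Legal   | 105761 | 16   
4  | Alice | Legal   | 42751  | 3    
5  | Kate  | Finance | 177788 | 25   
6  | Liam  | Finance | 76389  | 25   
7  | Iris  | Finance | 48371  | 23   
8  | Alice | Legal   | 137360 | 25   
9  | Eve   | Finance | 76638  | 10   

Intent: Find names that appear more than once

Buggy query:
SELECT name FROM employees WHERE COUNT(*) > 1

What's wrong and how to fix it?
Bug: COUNT(*) is an aggregate and cannot be used in WHERE

Fix: GROUP BY name, then filter groups with HAVING COUNT(*) > 1

Corrected query:
SELECT name FROM employees GROUP BY name HAVING COUNT(*) > 1

Result:
name 
-----
Alice
Hank 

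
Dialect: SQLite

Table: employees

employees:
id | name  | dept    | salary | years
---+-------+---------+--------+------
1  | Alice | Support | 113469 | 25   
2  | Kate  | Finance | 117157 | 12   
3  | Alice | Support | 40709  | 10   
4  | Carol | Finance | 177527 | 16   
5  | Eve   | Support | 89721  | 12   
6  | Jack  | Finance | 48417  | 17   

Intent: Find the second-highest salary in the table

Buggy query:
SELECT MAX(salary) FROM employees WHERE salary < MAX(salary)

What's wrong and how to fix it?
Bug: MAX(salary) on the right of the comparison is an aggregate-in-WHERE error

Fix: Put the inner MAX in a scalar subquery

Corrected query:
SELECT MAX(salary) FROM employees WHERE salary < (SELECT MAX(salary) FROM employees)

Result:
MAX(salary)
-----------
117157     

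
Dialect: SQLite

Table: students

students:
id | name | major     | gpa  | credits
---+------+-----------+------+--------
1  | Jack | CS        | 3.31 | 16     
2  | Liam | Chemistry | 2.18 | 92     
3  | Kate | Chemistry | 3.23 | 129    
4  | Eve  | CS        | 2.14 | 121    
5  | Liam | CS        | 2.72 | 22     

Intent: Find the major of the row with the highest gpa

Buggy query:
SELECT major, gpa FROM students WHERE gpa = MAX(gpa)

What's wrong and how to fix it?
Bug: WHERE is evaluated per row; an aggregate over the whole table isn't defined there

Fix: Wrap MAX in a scalar subquery so WHERE compares against a single value

Corrected query:
SELECT major, gpa FROM students WHERE gpa = (SELECT MAX(gpa) FROM students)

Result:
major | gpa 
------+-----
CS    | 3.31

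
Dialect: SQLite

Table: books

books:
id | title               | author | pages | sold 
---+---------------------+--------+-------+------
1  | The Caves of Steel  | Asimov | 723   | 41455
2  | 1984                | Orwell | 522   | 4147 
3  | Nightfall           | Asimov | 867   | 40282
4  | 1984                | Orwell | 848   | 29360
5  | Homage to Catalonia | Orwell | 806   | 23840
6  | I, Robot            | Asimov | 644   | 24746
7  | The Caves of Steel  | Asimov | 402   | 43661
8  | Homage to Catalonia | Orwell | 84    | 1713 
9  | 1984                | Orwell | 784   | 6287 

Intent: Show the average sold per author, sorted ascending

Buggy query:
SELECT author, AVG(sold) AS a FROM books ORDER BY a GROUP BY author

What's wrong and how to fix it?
Bug: ORDER BY appears before GROUP BY; SQL clause order requires GROUP BY first

Fix: Move ORDER BY to the end, after GROUP BY

Corrected query:
SELECT author, AVG(sold) AS a FROM books GROUP BY author ORDER BY a

Result:
author | a      
-------+--------
Orwell | 13069.4
Asimov | 37536  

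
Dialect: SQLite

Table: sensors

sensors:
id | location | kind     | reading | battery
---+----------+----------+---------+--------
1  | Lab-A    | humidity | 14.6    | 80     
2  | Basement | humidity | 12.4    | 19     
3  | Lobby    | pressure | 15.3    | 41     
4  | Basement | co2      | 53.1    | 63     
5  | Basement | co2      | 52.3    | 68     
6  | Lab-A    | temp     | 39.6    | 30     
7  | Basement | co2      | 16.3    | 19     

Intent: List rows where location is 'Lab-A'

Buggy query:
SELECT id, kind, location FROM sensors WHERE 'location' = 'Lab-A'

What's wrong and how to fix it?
Bug: Single quotes denote string literals in SQL; the column name is being compared as a constant string

Fix: Remove the quotes around the column name (or use double quotes for an identifier)

Corrected query:
SELECT id, kind, location FROM sensors WHERE location = 'Lab-A'

Result:
id | kind     | location
---+----------+---------
1  | humidity | Lab-A   
6  | temp     | Lab-A   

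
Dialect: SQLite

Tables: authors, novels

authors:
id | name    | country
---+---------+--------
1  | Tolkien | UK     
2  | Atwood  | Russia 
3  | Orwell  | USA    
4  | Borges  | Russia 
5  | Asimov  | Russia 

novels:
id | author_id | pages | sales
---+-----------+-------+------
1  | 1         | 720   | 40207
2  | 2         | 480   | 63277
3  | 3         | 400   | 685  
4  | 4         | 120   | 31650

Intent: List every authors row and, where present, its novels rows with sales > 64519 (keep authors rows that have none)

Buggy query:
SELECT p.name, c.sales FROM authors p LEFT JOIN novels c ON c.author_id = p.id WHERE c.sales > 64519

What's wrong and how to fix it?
Bug: A WHERE condition on the right-hand table after LEFT JOIN drops unmatched parents

Fix: Move the right-table condition into the ON clause so unmatched parents are kept

Corrected query:
SELECT p.name, c.sales FROM authors p LEFT JOIN novels c ON c.author_id = p.id AND c.sales > 64519

Result:
name    | sales
--------+------
Tolkien | NULL 
Atwood  | NULL 
Orwell  | NULL 
Borges  | NULL 
Asimov  | NULL 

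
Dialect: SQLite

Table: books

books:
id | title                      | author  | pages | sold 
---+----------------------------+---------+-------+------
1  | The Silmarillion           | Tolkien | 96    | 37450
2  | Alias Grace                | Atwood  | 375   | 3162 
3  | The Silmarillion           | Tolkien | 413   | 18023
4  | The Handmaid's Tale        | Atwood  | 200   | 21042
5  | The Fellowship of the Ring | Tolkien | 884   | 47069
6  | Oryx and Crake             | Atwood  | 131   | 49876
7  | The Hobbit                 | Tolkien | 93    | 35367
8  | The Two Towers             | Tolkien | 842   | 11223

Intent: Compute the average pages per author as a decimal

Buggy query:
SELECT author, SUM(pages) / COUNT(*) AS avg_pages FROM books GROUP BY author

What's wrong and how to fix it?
Bug: Both operands are integers, so '/' performs integer division and truncates

Fix: Multiply by 1.0 (or CAST to REAL) to force floating-point division

Corrected query:
SELECT author, SUM(pages) * 1.0 / COUNT(*) AS avg_pages FROM books GROUP BY author

Result:
author  | avg_pages 
--------+-----------
Atwood  | 235.333333
Tolkien | 465.6     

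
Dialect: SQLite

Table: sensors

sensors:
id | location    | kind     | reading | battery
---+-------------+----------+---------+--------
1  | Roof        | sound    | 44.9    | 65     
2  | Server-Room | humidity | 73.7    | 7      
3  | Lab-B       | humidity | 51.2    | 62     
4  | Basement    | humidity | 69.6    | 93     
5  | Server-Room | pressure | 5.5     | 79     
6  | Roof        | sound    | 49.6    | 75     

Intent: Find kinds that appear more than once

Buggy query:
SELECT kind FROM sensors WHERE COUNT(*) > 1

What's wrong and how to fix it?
Bug: COUNT(*) is an aggregate and cannot be used in WHERE

Fix: Group first, then use HAVING for the count condition

Corrected query:
SELECT kind FROM sensors GROUP BY kind HAVING COUNT(*) > 1

Result:
kind    
--------
humidity
sound   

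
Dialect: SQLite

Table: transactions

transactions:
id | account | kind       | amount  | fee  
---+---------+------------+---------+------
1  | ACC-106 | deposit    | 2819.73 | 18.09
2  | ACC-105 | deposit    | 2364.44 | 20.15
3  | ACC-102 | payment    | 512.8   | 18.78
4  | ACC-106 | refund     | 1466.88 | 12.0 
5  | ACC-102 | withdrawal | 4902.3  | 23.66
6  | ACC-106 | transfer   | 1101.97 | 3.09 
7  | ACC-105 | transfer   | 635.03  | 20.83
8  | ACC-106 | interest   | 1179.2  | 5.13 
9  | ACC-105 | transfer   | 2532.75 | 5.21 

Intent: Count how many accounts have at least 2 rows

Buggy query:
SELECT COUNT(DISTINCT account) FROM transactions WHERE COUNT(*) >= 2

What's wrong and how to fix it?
Bug: COUNT(*) cannot appear in WHERE; the per-group count doesn't exist yet

Fix: Use a subquery that GROUPs and filters with HAVING, then count its rows

Corrected query:
SELECT COUNT(*) FROM (SELECT account FROM transactions GROUP BY account HAVING COUNT(*) >= 2)

Result:
COUNT(*)
--------
3       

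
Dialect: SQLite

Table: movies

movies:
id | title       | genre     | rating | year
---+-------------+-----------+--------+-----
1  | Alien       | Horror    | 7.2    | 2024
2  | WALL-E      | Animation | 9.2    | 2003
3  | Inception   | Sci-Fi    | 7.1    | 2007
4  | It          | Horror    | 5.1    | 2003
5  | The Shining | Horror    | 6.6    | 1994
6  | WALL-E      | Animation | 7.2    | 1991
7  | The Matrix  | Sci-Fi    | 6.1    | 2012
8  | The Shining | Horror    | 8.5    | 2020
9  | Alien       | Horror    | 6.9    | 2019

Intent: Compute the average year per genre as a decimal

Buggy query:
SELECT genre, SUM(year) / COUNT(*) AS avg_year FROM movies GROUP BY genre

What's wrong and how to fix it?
Bug: SUM(year) and COUNT(*) are both integers; the division truncates the fractional part

Fix: Cast one side to REAL so the division keeps the fractional part

Corrected query:
SELECT genre, SUM(year) * 1.0 / COUNT(*) AS avg_year FROM movies GROUP BY genre

Result:
genre     | avg_year
----------+---------
Animation | 1997    
Horror    | 2012    
Sci-Fi    | 2009.5  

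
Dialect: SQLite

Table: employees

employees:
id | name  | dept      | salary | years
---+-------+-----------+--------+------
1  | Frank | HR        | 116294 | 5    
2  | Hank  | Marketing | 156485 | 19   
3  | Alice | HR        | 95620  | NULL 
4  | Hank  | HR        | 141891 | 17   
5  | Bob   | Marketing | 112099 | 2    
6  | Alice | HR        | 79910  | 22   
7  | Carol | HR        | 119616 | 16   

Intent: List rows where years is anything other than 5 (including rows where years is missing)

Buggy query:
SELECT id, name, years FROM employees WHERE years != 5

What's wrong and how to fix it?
Bug: Inequality against NULL is unknown, not true; rows with NULL are dropped

Fix: Handle NULL separately with IS NULL alongside the inequality

Corrected query:
SELECT id, name, years FROM employees WHERE years != 5 OR years IS NULL

Result:
id | name  | years
---+-------+------
2  | Hank  | 19   
3  | Alice | NULL 
4  | Hank  | 17   
5  | Bob   | 2    
6  | Alice | 22   
7  | Carol | 16   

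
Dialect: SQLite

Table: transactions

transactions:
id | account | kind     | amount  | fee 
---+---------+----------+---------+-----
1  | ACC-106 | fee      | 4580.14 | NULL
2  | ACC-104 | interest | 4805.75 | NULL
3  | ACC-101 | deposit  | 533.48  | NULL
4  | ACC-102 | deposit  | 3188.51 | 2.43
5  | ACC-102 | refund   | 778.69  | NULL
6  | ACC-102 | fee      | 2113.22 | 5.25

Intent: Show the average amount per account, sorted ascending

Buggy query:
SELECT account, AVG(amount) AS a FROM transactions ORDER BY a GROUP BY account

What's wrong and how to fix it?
Bug: ORDER BY appears before GROUP BY; SQL clause order requires GROUP BY first

Fix: Reorder: SELECT … FROM … GROUP BY … ORDER BY …

Corrected query:
SELECT account, AVG(amount) AS a FROM transactions GROUP BY account ORDER BY a

Result:
account | a          
--------+------------
ACC-101 | 533.48     
ACC-102 | 2026.806667
ACC-106 | 4580.14    
ACC-104 | 4805.75    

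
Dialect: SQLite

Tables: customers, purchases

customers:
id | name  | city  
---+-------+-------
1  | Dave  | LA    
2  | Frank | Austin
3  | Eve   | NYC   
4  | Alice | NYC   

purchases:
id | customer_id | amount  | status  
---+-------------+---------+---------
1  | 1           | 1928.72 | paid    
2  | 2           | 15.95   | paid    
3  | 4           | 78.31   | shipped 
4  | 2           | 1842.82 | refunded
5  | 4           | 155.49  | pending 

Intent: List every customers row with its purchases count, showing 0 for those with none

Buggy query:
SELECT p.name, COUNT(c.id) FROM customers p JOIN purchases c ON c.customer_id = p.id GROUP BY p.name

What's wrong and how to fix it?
Bug: An inner join excludes parents with zero children

Fix: Switch to LEFT JOIN to retain unmatched parent rows

Corrected query:
SELECT p.name, COUNT(c.id) FROM customers p LEFT JOIN purchases c ON c.customer_id = p.id GROUP BY p.name

Result:
name  | COUNT(c.id)
------+------------
Alice | 2          
Dave  | 1          
Eve   | 0          
Frank | 2          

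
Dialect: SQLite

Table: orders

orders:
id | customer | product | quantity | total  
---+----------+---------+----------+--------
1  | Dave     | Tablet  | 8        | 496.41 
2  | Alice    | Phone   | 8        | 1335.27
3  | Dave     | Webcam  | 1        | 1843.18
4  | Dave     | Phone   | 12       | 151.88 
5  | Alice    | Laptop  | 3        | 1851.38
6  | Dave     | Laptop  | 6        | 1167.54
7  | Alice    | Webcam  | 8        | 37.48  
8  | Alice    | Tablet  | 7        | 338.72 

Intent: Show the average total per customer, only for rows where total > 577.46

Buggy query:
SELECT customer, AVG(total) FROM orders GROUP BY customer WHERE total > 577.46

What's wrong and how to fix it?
Bug: Row-level WHERE must come before GROUP BY in the clause order

Fix: Move the WHERE clause before GROUP BY

Corrected query:
SELECT customer, AVG(total) FROM orders WHERE total > 577.46 GROUP BY customer

Result:
customer | AVG(total)
---------+-----------
Alice    | 1593.325  
Dave     | 1505.36   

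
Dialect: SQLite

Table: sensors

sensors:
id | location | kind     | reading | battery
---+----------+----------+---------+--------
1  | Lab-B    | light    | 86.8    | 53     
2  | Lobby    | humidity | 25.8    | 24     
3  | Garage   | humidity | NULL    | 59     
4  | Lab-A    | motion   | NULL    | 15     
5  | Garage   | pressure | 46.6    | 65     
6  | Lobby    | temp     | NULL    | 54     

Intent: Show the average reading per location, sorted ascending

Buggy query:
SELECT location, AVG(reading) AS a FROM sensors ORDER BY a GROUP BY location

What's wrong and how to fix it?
Bug: GROUP BY must precede ORDER BY

Fix: Reorder: SELECT … FROM … GROUP BY … ORDER BY …

Corrected query:
SELECT location, AVG(reading) AS a FROM sensors GROUP BY location ORDER BY a

Result:
location | a   
---------+-----
Lab-A    | NULL
Lobby    | 25.8
Garage   | 46.6
Lab-B    | 86.8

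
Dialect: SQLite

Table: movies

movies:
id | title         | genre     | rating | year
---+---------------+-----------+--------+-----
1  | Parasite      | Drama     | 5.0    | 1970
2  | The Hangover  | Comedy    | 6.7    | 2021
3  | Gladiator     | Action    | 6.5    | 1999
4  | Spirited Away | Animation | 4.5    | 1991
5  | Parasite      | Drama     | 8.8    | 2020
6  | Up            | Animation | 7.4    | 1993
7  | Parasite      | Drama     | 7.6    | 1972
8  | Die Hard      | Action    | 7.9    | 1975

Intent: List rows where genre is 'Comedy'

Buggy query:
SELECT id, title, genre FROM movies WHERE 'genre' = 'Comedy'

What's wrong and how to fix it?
Bug: 'genre' in single quotes is a string literal, not the column; the comparison is literal-vs-literal and never true

Fix: Remove the quotes around the column name (or use double quotes for an identifier)

Corrected query:
SELECT id, title, genre FROM movies WHERE genre = 'Comedy'

Result:
id | title        | genre 
---+--------------+-------
2  | The Hangover | Comedy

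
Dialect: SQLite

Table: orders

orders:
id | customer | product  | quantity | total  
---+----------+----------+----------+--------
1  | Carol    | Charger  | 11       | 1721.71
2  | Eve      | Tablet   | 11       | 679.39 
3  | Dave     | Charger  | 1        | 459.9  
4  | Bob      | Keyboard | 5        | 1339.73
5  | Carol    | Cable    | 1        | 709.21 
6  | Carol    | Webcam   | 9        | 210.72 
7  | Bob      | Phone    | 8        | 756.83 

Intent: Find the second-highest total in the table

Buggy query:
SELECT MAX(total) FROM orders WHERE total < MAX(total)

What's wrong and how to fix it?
Bug: The inner MAX is an aggregate inside WHERE, which is not allowed

Fix: Compute the overall MAX in a subquery, then take MAX of rows below it

Corrected query:
SELECT MAX(total) FROM orders WHERE total < (SELECT MAX(total) FROM orders)

Result:
MAX(total)
----------
1339.73   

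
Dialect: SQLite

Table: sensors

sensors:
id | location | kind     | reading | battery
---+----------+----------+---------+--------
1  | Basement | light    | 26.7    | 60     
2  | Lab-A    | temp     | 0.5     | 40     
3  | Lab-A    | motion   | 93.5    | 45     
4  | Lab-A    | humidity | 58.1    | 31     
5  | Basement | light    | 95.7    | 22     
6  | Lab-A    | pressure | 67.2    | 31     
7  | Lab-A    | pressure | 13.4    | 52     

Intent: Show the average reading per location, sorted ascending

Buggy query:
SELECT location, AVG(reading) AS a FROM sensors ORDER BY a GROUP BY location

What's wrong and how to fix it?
Bug: ORDER BY appears before GROUP BY; SQL clause order requires GROUP BY first

Fix: Move ORDER BY to the end, after GROUP BY

Corrected query:
SELECT location, AVG(reading) AS a FROM sensors GROUP BY location ORDER BY a

Result:
location | a    
---------+------
Lab-A    | 46.54
Basement | 61.2 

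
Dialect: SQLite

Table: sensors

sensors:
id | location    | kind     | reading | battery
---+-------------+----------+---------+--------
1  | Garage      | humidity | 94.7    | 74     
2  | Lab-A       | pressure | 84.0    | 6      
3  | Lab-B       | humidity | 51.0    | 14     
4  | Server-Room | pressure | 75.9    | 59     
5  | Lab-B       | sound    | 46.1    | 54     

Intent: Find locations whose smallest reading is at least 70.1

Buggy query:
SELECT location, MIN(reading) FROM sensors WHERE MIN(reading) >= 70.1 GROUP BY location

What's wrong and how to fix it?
Bug: Aggregates like MIN are computed per group after WHERE runs

Fix: Use HAVING for the per-group MIN condition

Corrected query:
SELECT location, MIN(reading) FROM sensors GROUP BY location HAVING MIN(reading) >= 70.1

Result:
location    | MIN(reading)
------------+-------------
Garage      | 94.7        
Lab-A       | 84          
Server-Room | 75.9        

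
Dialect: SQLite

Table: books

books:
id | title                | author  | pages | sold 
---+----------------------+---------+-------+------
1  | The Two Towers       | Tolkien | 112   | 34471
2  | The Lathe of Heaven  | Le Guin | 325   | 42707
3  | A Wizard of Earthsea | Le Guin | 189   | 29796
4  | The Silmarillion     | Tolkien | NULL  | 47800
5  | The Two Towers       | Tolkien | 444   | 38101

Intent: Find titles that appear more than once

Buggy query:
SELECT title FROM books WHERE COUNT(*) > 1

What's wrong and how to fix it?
Bug: WHERE can't reference COUNT(*); aggregates are computed after WHERE

Fix: GROUP BY title, then filter groups with HAVING COUNT(*) > 1

Corrected query:
SELECT title FROM books GROUP BY title HAVING COUNT(*) > 1

Result:
title         
--------------
The Two Towers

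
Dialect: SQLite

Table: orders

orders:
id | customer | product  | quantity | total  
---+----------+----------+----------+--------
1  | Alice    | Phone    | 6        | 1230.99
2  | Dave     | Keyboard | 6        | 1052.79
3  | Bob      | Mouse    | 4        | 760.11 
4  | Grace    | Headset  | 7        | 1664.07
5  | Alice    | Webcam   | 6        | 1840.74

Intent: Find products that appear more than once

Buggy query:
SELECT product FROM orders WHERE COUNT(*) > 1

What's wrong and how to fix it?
Bug: WHERE can't reference COUNT(*); aggregates are computed after WHERE

Fix: Group first, then use HAVING for the count condition

Corrected query:
SELECT product FROM orders GROUP BY product HAVING COUNT(*) > 1

Result:
(no rows)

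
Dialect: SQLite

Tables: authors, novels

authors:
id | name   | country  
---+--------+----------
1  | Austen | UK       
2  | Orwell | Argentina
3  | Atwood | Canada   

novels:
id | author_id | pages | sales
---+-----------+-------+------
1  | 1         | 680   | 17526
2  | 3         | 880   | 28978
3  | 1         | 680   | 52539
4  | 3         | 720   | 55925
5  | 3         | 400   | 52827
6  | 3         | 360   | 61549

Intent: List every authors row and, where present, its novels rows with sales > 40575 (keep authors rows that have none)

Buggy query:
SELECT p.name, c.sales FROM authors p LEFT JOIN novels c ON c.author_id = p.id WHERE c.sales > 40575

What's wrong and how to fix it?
Bug: A WHERE condition on the right-hand table after LEFT JOIN drops unmatched parents

Fix: Put 'c.sales > 40575' in the JOIN's ON clause instead of WHERE

Corrected query:
SELECT p.name, c.sales FROM authors p LEFT JOIN novels c ON c.author_id = p.id AND c.sales > 40575

Result:
name   | sales
-------+------
Austen | 52539
Orwell | NULL 
Atwood | 52827
Atwood | 55925
Atwood | 61549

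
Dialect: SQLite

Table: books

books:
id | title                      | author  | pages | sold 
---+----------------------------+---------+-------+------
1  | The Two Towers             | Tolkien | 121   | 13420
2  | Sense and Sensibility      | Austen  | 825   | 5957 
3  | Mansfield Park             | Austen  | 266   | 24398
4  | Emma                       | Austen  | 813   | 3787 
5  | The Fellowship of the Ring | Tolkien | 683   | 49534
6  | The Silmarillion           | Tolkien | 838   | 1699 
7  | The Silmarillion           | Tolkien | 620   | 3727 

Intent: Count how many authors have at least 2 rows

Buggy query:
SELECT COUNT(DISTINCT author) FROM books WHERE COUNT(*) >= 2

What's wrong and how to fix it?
Bug: COUNT(*) cannot appear in WHERE; the per-group count doesn't exist yet

Fix: Group first with HAVING COUNT(*) >= 2, then COUNT the resulting groups

Corrected query:
SELECT COUNT(*) FROM (SELECT author FROM books GROUP BY author HAVING COUNT(*) >= 2)

Result:
COUNT(*)
--------
2       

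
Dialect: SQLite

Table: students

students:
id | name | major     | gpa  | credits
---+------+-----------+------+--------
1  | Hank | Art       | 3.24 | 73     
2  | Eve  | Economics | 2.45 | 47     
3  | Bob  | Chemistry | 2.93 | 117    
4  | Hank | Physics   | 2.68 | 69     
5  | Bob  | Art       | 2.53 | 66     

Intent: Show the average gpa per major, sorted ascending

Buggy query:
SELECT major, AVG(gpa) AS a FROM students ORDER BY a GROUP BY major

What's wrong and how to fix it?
Bug: ORDER BY appears before GROUP BY; SQL clause order requires GROUP BY first

Fix: Reorder: SELECT … FROM … GROUP BY … ORDER BY …

Corrected query:
SELECT major, AVG(gpa) AS a FROM students GROUP BY major ORDER BY a

Result:
major     | a    
----------+------
Economics | 2.45 
Physics   | 2.68 
Art       | 2.885
Chemistry | 2.93 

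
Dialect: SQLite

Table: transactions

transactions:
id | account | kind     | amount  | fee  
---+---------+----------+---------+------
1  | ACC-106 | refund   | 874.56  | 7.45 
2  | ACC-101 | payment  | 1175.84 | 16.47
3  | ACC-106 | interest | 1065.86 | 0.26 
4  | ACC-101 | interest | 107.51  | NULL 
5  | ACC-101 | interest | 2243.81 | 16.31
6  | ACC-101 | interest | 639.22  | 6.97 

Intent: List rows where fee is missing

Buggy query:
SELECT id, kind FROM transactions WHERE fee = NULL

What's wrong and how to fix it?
Bug: Comparing to NULL with '=' never matches; NULL = NULL is unknown, not true

Fix: Use IS NULL to test for NULL

Corrected query:
SELECT id, kind FROM transactions WHERE fee IS NULL

Result:
id | kind    
---+---------
4  | interest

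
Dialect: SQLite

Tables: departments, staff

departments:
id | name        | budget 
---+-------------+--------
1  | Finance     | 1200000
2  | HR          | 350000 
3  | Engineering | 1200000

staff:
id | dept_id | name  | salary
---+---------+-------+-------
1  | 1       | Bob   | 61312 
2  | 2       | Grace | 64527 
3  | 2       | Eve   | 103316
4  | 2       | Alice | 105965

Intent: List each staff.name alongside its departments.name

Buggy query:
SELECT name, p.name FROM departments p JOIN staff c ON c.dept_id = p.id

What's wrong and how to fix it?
Bug: Both tables have a 'name' column; the unqualified reference is ambiguous

Fix: Prefix ambiguous columns with the table alias

Corrected query:
SELECT c.name, p.name FROM departments p JOIN staff c ON c.dept_id = p.id

Result:
name  | name   
------+--------
Bob   | Finance
Grace | HR     
Eve   | HR     
Alice | HR     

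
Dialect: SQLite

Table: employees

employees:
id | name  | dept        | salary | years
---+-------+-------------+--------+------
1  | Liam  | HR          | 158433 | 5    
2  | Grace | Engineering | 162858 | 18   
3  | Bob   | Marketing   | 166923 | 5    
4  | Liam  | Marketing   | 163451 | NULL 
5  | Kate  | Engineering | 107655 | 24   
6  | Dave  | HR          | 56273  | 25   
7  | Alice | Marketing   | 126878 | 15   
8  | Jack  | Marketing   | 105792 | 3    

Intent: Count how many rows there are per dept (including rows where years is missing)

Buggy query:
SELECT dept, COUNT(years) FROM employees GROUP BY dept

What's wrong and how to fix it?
Bug: COUNT(column) counts non-NULL values only; rows with NULL years aren't counted

Fix: Use COUNT(*) to count all rows regardless of NULL

Corrected query:
SELECT dept, COUNT(*) FROM employees GROUP BY dept

Result:
dept        | COUNT(*)
------------+---------
Engineering | 2       
HR          | 2       
Marketing   | 4       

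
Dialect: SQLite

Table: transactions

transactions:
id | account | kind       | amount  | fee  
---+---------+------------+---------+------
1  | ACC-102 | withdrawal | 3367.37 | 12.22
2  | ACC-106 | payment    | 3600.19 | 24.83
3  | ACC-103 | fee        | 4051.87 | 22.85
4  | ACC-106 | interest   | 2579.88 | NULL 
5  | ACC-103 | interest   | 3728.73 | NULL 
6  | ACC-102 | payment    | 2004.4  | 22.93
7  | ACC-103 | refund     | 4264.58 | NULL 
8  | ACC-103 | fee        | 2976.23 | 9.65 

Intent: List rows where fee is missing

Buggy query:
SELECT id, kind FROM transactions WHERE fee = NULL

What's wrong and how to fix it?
Bug: '= NULL' is always unknown in SQL three-valued logic, so no rows match

Fix: Use IS NULL to test for NULL

Corrected query:
SELECT id, kind FROM transactions WHERE fee IS NULL

Result:
id | kind    
---+---------
4  | interest
5  | interest
7  | refund  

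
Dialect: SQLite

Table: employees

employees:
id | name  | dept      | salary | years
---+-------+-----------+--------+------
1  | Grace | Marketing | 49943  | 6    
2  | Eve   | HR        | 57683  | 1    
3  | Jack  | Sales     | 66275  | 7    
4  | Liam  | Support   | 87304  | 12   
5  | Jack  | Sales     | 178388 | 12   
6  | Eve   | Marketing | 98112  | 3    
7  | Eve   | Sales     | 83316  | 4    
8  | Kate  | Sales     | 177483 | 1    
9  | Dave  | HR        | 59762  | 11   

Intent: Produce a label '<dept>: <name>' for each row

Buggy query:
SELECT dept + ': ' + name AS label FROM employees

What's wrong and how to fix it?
Bug: '+' is numeric addition; on text columns SQLite converts them to 0 instead of concatenating

Fix: Use the || operator for string concatenation

Corrected query:
SELECT dept || ': ' || name AS label FROM employees

Result:
label           
----------------
Marketing: Grace
HR: Eve         
Sales: Jack     
Support: Liam   
Sales: Jack     
Marketing: Eve  
Sales: Eve      
Sales: Kate     
HR: Dave        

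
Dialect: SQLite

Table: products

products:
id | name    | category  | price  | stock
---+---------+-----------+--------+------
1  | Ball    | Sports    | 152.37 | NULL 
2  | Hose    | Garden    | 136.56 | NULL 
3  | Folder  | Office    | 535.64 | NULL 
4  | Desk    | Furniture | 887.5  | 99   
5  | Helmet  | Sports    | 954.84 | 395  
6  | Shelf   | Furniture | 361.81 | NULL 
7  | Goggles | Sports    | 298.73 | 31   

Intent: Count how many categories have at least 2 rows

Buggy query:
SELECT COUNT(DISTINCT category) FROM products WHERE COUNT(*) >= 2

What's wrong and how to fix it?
Bug: COUNT(*) cannot appear in WHERE; the per-group count doesn't exist yet

Fix: Group first with HAVING COUNT(*) >= 2, then COUNT the resulting groups

Corrected query:
SELECT COUNT(*) FROM (SELECT category FROM products GROUP BY category HAVING COUNT(*) >= 2)

Result:
COUNT(*)
--------
2       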